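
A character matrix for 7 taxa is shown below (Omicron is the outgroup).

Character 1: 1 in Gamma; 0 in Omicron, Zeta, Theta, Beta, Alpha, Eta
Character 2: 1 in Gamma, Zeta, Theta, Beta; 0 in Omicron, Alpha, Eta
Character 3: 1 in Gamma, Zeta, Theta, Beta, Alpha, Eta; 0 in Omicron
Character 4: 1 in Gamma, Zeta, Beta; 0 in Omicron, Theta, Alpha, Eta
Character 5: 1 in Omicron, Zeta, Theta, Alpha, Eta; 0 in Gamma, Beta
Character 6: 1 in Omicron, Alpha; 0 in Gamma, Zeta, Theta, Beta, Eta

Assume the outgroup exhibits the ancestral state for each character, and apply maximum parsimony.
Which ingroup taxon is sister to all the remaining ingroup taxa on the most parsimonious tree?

Alpha

Character polarity is set by the outgroup: the derived state is whichever differs from the outgroup's state, so for Character 5, Character 6 the derived state is '0', and for the remaining characters it is '1'.
Character 1: derived state '1' in Gamma only — an autapomorphy, so it tells us nothing about relationships among taxa.
Character 2 (derived state '1') is shared by Beta, Gamma, Theta, and Zeta — a synapomorphy uniting that clade.
Character 3 (derived state '1') is shared by all ingroup taxa — unites the whole ingroup.
Character 4: derived state '1' in Beta, Gamma, and Zeta only — synapomorphy for {Beta, Gamma, Zeta}.
Only Beta and Gamma show the derived state '0' for Character 5, supporting them as a clade.
Character 6 (derived state '0') is shared by Beta, Eta, Gamma, Theta, and Zeta — a synapomorphy uniting that clade.
Most parsimonious ingroup topology: (((((Gamma,Beta),Zeta),Theta),Eta),Alpha).
Alpha is sister to the clade containing all other ingroup taxa, so it is the earliest-diverging (most basal) ingroup lineage.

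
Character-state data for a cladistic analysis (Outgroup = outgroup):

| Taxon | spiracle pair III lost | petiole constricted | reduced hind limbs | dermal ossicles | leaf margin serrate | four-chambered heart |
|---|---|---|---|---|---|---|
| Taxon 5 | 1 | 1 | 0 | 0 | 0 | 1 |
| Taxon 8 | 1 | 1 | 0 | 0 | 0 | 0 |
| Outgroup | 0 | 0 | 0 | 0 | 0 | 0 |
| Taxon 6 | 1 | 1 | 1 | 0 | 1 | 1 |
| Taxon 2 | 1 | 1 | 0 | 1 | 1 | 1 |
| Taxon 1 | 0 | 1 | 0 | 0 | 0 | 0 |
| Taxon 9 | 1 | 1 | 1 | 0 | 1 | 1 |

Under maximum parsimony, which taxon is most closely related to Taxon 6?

The outgroup has state '0' for every character, so '1' is the derived state throughout.
spiracle pair III lost (derived state '1') is shared by Taxon 2, Taxon 5, Taxon 6, Taxon 8, and Taxon 9 — a synapomorphy uniting that clade.
All ingroup taxa share the derived state '1' for petiole constricted; it defines the ingroup but does not resolve relationships within it.
reduced hind limbs: derived state '1' in Taxon 6 and Taxon 9 only — synapomorphy for {Taxon 6, Taxon 9}.
dermal ossicles (derived state '1') is unique to Taxon 2 (autapomorphy; uninformative for grouping).
leaf margin serrate (derived state '1') is shared by Taxon 2, Taxon 6, and Taxon 9 — a synapomorphy uniting that clade.
Only Taxon 2, Taxon 5, Taxon 6, and Taxon 9 show the derived state '1' for four-chambered heart, supporting them as a clade.
Most parsimonious ingroup topology: ((Taxon 8,((Taxon 2,(Taxon 9,Taxon 6)),Taxon 5)),Taxon 1).
Taxon 6 and Taxon 9 form a cherry on this tree, so they are sister taxa.

Taxon 9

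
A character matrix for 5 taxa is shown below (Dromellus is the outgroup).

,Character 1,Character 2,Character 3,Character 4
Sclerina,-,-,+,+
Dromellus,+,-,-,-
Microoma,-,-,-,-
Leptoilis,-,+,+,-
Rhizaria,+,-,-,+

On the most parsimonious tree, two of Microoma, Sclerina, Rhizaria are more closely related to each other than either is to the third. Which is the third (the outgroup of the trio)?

Rhizaria

Character polarity is set by the outgroup: the derived state is whichever differs from the outgroup's state, so for Character 1 the derived state is '-', and for the remaining characters it is '+'.
Character 1 (derived state '-') is shared by Leptoilis, Microoma, and Sclerina — a synapomorphy uniting that clade.
Character 2 (derived state '+') is unique to Leptoilis (autapomorphy; uninformative for grouping).
Character 3 (derived state '+') is shared by Leptoilis and Sclerina — a synapomorphy uniting that clade.
Character 4 (state '+') occurs in Rhizaria and Sclerina but conflicts with the nesting implied by the other characters — most parsimoniously interpreted as homoplasy.
Most parsimonious ingroup topology: (Rhizaria,((Sclerina,Leptoilis),Microoma)).
Sclerina and Microoma share a more recent common ancestor with each other than either does with Rhizaria, so Rhizaria is the least closely related of the three.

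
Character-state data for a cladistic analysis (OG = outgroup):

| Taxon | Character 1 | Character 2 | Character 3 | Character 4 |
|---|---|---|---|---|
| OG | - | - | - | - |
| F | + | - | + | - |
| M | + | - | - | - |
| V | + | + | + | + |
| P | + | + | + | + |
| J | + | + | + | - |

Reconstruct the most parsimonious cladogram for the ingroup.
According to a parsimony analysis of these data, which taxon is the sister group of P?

The outgroup has state '-' for every character, so '+' is the derived state throughout.
All ingroup taxa share the derived state '+' for Character 1; it defines the ingroup but does not resolve relationships within it.
Character 2 (derived state '+') is shared by J, P, and V — a synapomorphy uniting that clade.
Only F, J, P, and V show the derived state '+' for Character 3, supporting them as a clade.
Character 4: derived state '+' in P and V only — synapomorphy for {P, V}.
Most parsimonious ingroup topology: ((F,((V,P),J)),M).
P and V form a cherry on this tree, so they are sister taxa.

V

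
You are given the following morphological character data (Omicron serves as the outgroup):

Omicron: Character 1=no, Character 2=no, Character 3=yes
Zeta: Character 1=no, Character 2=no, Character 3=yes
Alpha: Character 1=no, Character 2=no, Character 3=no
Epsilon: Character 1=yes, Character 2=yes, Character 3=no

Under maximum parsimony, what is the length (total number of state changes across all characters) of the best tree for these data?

3

Character polarity is set by the outgroup: the derived state is whichever differs from the outgroup's state, so for Character 3 the derived state is 'no', and for the remaining characters it is 'yes'.
Character 1: derived state 'yes' in Epsilon only — an autapomorphy, so it tells us nothing about relationships among taxa.
Character 2 (derived state 'yes') is unique to Epsilon (autapomorphy; uninformative for grouping).
Character 3 (derived state 'no') is shared by Alpha and Epsilon — a synapomorphy uniting that clade.
Most parsimonious ingroup topology: (Zeta,(Alpha,Epsilon)).
Changes per character on this tree: Character 1: 1; Character 2: 1; Character 3: 1.
Total = 3.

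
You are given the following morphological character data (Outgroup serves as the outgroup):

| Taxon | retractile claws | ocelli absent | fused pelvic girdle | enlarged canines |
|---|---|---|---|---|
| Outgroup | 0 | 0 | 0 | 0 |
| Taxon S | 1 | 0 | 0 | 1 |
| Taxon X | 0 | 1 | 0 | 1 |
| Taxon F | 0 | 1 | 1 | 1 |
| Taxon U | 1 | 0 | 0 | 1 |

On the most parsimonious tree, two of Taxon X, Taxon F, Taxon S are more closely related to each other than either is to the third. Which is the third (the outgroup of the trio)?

The outgroup has state '0' for every character, so '1' is the derived state throughout.
Only Taxon S and Taxon U show the derived state '1' for retractile claws, supporting them as a clade.
ocelli absent (derived state '1') is shared by Taxon F and Taxon X — a synapomorphy uniting that clade.
fused pelvic girdle (derived state '1') is unique to Taxon F (autapomorphy; uninformative for grouping).
All ingroup taxa share the derived state '1' for enlarged canines; it defines the ingroup but does not resolve relationships within it.
Most parsimonious ingroup topology: ((Taxon S,Taxon U),(Taxon X,Taxon F)).
Taxon F and Taxon X share a more recent common ancestor with each other than either does with Taxon S, so Taxon S is the least closely related of the three.

Taxon S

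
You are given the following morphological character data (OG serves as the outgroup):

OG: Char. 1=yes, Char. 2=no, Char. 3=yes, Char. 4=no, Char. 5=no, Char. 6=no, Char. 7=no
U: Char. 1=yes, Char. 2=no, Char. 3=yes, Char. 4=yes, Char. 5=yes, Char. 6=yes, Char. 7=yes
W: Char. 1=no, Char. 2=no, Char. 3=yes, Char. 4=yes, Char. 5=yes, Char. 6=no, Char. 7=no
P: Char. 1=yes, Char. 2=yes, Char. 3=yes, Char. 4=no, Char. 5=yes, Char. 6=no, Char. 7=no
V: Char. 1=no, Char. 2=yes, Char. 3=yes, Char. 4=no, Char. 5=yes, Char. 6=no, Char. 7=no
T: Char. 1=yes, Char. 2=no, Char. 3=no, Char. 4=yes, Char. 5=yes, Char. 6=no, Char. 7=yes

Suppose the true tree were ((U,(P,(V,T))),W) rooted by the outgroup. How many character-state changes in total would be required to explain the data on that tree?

12

Map each character onto ((U,(P,(V,T))),W) (rooted by OG) and count the minimum state changes it requires (Fitch parsimony):
Char. 1: 2; Char. 2: 2; Char. 3: 1; Char. 4: 3; Char. 5: 1; Char. 6: 1; Char. 7: 2.
Total tree length = 12.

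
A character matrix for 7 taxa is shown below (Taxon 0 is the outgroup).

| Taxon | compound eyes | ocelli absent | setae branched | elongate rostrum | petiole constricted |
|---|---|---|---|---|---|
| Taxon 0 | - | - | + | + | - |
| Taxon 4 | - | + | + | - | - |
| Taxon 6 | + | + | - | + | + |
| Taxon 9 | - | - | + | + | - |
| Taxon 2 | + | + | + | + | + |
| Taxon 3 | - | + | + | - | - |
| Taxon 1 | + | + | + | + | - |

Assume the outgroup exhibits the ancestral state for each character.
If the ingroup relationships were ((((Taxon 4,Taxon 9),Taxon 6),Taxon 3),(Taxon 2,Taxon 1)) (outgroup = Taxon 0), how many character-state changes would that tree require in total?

9

Map each character onto ((((Taxon 4,Taxon 9),Taxon 6),Taxon 3),(Taxon 2,Taxon 1)) (rooted by Taxon 0) and count the minimum state changes it requires (Fitch parsimony):
compound eyes: 2; ocelli absent: 2; setae branched: 1; elongate rostrum: 2; petiole constricted: 2.
Total tree length = 9.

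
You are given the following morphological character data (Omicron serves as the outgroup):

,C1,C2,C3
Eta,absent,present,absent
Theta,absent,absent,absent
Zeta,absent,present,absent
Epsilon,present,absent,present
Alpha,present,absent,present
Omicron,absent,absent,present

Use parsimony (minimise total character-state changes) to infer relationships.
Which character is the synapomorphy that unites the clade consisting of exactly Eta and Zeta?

C2

Character polarity is set by the outgroup: the derived state is whichever differs from the outgroup's state, so for C3 the derived state is 'absent', and for the remaining characters it is 'present'.
C1 (derived state 'present') is shared by Alpha and Epsilon — a synapomorphy uniting that clade.
C2 (derived state 'present') is shared by Eta and Zeta — a synapomorphy uniting that clade.
C3: derived state 'absent' in Eta, Theta, and Zeta only — synapomorphy for {Eta, Theta, Zeta}.
Most parsimonious ingroup topology: ((Theta,(Zeta,Eta)),(Alpha,Epsilon)).
The clade {Eta, Zeta} is supported by C2: its derived state 'present' occurs in exactly those taxa and in no other taxon (including the outgroup).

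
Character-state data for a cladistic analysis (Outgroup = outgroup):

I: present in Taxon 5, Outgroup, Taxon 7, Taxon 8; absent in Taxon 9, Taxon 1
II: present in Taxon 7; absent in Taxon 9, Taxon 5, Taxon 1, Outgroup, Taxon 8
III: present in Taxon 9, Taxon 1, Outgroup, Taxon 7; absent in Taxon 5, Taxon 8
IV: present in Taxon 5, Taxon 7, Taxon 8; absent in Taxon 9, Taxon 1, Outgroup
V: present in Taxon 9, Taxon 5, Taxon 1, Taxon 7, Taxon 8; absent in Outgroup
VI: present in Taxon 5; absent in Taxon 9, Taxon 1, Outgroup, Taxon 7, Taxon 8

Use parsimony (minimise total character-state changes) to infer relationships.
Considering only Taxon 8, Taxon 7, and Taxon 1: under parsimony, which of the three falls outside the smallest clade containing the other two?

Character polarity is set by the outgroup: the derived state is whichever differs from the outgroup's state, so for I, III the derived state is 'absent', and for the remaining characters it is 'present'.
I (derived state 'absent') is shared by Taxon 1 and Taxon 9 — a synapomorphy uniting that clade.
II (derived state 'present') is unique to Taxon 7 (autapomorphy; uninformative for grouping).
III (derived state 'absent') is shared by Taxon 5 and Taxon 8 — a synapomorphy uniting that clade.
IV (derived state 'present') is shared by Taxon 5, Taxon 7, and Taxon 8 — a synapomorphy uniting that clade.
All ingroup taxa share the derived state 'present' for V; it defines the ingroup but does not resolve relationships within it.
VI: derived state 'present' in Taxon 5 only — an autapomorphy, so it tells us nothing about relationships among taxa.
Most parsimonious ingroup topology: (((Taxon 8,Taxon 5),Taxon 7),(Taxon 1,Taxon 9)).
Taxon 8 and Taxon 7 share a more recent common ancestor with each other than either does with Taxon 1, so Taxon 1 is the least closely related of the three.

Taxon 1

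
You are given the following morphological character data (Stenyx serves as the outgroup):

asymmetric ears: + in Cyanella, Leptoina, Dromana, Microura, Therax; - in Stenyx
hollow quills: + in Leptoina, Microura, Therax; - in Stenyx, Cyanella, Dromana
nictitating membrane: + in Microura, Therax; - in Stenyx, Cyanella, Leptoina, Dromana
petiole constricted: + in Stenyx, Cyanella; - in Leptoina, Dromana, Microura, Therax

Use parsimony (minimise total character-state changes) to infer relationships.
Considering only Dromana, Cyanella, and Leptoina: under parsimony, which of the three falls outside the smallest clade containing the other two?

Cyanella

Character polarity is set by the outgroup: the derived state is whichever differs from the outgroup's state, so for petiole constricted the derived state is '-', and for the remaining characters it is '+'.
asymmetric ears (derived state '+') is shared by all ingroup taxa — unites the whole ingroup.
Only Leptoina, Microura, and Therax show the derived state '+' for hollow quills, supporting them as a clade.
Only Microura and Therax show the derived state '+' for nictitating membrane, supporting them as a clade.
petiole constricted: derived state '-' in Dromana, Leptoina, Microura, and Therax only — synapomorphy for {Dromana, Leptoina, Microura, Therax}.
Most parsimonious ingroup topology: (Cyanella,((Leptoina,(Microura,Therax)),Dromana)).
Dromana and Leptoina share a more recent common ancestor with each other than either does with Cyanella, so Cyanella is the least closely related of the three.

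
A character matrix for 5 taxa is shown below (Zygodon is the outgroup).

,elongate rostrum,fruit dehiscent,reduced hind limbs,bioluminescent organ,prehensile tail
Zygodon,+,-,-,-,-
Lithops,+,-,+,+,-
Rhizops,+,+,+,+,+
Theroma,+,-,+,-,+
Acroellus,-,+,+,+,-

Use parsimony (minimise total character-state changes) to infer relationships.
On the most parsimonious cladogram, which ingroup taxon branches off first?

Character polarity is set by the outgroup: the derived state is whichever differs from the outgroup's state, so for elongate rostrum the derived state is '-', and for the remaining characters it is '+'.
elongate rostrum: derived state '-' in Acroellus only — an autapomorphy, so it tells us nothing about relationships among taxa.
fruit dehiscent: derived state '+' in Acroellus and Rhizops only — synapomorphy for {Acroellus, Rhizops}.
All ingroup taxa share the derived state '+' for reduced hind limbs; it defines the ingroup but does not resolve relationships within it.
bioluminescent organ: derived state '+' in Acroellus, Lithops, and Rhizops only — synapomorphy for {Acroellus, Lithops, Rhizops}.
prehensile tail groups Rhizops and Theroma, which is incompatible with the clades supported by the remaining characters; treating it as convergent (homoplasy) costs fewer steps than any alternative tree.
Most parsimonious ingroup topology: ((Lithops,(Rhizops,Acroellus)),Theroma).
Theroma is sister to the clade containing all other ingroup taxa, so it is the earliest-diverging (most basal) ingroup lineage.

Theroma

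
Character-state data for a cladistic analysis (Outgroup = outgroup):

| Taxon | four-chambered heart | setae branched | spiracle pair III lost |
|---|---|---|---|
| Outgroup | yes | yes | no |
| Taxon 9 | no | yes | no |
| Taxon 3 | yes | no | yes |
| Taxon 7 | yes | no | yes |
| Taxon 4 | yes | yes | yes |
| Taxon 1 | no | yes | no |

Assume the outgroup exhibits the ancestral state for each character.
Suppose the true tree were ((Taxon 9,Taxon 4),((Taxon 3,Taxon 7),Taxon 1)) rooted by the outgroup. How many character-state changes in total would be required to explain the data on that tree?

Map each character onto ((Taxon 9,Taxon 4),((Taxon 3,Taxon 7),Taxon 1)) (rooted by Outgroup) and count the minimum state changes it requires (Fitch parsimony):
four-chambered heart: 2; setae branched: 1; spiracle pair III lost: 2.
Total tree length = 5.

5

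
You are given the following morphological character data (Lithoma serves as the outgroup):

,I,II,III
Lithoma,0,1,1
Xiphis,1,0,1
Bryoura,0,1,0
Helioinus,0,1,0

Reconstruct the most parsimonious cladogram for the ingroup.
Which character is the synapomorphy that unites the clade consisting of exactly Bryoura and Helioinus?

III

Character polarity is set by the outgroup: the derived state is whichever differs from the outgroup's state, so for II, III the derived state is '0', and for the remaining characters it is '1'.
I (derived state '1') is unique to Xiphis (autapomorphy; uninformative for grouping).
II (derived state '0') is unique to Xiphis (autapomorphy; uninformative for grouping).
Only Bryoura and Helioinus show the derived state '0' for III, supporting them as a clade.
Most parsimonious ingroup topology: (Xiphis,(Bryoura,Helioinus)).
The clade {Bryoura, Helioinus} is supported by III: its derived state '0' occurs in exactly those taxa and in no other taxon (including the outgroup).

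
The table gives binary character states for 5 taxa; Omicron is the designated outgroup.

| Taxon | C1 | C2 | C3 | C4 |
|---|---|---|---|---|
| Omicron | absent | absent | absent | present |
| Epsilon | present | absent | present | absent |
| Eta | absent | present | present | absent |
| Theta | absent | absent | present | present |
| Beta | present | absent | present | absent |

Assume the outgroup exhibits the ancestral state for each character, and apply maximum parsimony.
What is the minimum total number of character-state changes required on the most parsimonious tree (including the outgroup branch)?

Character polarity is set by the outgroup: the derived state is whichever differs from the outgroup's state, so for C4 the derived state is 'absent', and for the remaining characters it is 'present'.
C1 (derived state 'present') is shared by Beta and Epsilon — a synapomorphy uniting that clade.
C2 (derived state 'present') is unique to Eta (autapomorphy; uninformative for grouping).
C3 (derived state 'present') is shared by all ingroup taxa — unites the whole ingroup.
Only Beta, Epsilon, and Eta show the derived state 'absent' for C4, supporting them as a clade.
Most parsimonious ingroup topology: (((Epsilon,Beta),Eta),Theta).
Changes per character on this tree: C1: 1; C2: 1; C3: 1; C4: 1.
Total = 4.

4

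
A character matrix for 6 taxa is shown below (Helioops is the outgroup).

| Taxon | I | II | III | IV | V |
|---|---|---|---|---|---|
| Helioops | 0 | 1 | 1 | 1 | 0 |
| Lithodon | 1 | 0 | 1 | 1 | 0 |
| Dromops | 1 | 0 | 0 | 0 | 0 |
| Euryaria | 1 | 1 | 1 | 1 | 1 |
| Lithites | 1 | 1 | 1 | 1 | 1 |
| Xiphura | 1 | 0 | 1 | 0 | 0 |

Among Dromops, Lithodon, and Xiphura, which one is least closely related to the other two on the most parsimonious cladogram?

Lithodon

Character polarity is set by the outgroup: the derived state is whichever differs from the outgroup's state, so for II, III, IV the derived state is '0', and for the remaining characters it is '1'.
All ingroup taxa share the derived state '1' for I; it defines the ingroup but does not resolve relationships within it.
Only Dromops, Lithodon, and Xiphura show the derived state '0' for II, supporting them as a clade.
III (derived state '0') is unique to Dromops (autapomorphy; uninformative for grouping).
IV (derived state '0') is shared by Dromops and Xiphura — a synapomorphy uniting that clade.
V: derived state '1' in Euryaria and Lithites only — synapomorphy for {Euryaria, Lithites}.
Most parsimonious ingroup topology: ((Lithodon,(Dromops,Xiphura)),(Euryaria,Lithites)).
Xiphura and Dromops share a more recent common ancestor with each other than either does with Lithodon, so Lithodon is the least closely related of the three.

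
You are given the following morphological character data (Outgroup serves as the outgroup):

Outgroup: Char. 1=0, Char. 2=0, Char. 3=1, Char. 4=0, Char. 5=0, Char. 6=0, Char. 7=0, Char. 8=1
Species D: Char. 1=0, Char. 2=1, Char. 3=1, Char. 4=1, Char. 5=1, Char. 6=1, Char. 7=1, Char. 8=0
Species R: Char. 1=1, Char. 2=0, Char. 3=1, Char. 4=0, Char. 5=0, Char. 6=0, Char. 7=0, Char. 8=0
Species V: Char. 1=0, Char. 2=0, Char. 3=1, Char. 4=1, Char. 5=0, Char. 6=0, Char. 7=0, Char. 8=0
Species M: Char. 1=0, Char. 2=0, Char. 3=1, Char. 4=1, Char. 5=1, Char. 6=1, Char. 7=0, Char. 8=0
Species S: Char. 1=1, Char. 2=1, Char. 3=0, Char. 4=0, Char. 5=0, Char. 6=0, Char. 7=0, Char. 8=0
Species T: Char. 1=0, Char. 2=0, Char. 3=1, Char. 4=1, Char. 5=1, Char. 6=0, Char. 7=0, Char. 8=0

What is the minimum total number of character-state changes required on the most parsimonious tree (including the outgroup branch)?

Character polarity is set by the outgroup: the derived state is whichever differs from the outgroup's state, so for Char. 3, Char. 8 the derived state is '0', and for the remaining characters it is '1'.
Char. 1 (derived state '1') is shared by Species R and Species S — a synapomorphy uniting that clade.
Char. 2 (state '1') occurs in Species D and Species S but conflicts with the nesting implied by the other characters — most parsimoniously interpreted as homoplasy.
Char. 3: derived state '0' in Species S only — an autapomorphy, so it tells us nothing about relationships among taxa.
Only Species D, Species M, Species T, and Species V show the derived state '1' for Char. 4, supporting them as a clade.
Char. 5 (derived state '1') is shared by Species D, Species M, and Species T — a synapomorphy uniting that clade.
Char. 6 (derived state '1') is shared by Species D and Species M — a synapomorphy uniting that clade.
Char. 7 (derived state '1') is unique to Species D (autapomorphy; uninformative for grouping).
Char. 8 (derived state '0') is shared by all ingroup taxa — unites the whole ingroup.
Most parsimonious ingroup topology: ((((Species D,Species M),Species T),Species V),(Species R,Species S)).
Changes per character on this tree: Char. 1: 1; Char. 2: 2; Char. 3: 1; Char. 4: 1; Char. 5: 1; Char. 6: 1; Char. 7: 1; Char. 8: 1.
Total = 9.

9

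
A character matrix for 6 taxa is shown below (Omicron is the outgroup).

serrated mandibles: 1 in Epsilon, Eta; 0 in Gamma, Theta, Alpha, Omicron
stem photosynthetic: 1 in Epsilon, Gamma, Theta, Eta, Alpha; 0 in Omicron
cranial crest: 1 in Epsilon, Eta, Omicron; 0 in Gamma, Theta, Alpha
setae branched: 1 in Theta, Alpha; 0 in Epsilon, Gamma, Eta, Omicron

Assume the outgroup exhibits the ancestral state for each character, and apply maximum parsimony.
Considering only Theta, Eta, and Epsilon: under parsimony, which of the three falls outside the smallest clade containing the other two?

Theta

Character polarity is set by the outgroup: the derived state is whichever differs from the outgroup's state, so for cranial crest the derived state is '0', and for the remaining characters it is '1'.
serrated mandibles (derived state '1') is shared by Epsilon and Eta — a synapomorphy uniting that clade.
stem photosynthetic (derived state '1') is shared by all ingroup taxa — unites the whole ingroup.
cranial crest (derived state '0') is shared by Alpha, Gamma, and Theta — a synapomorphy uniting that clade.
setae branched (derived state '1') is shared by Alpha and Theta — a synapomorphy uniting that clade.
Most parsimonious ingroup topology: ((Epsilon,Eta),((Alpha,Theta),Gamma)).
Epsilon and Eta share a more recent common ancestor with each other than either does with Theta, so Theta is the least closely related of the three.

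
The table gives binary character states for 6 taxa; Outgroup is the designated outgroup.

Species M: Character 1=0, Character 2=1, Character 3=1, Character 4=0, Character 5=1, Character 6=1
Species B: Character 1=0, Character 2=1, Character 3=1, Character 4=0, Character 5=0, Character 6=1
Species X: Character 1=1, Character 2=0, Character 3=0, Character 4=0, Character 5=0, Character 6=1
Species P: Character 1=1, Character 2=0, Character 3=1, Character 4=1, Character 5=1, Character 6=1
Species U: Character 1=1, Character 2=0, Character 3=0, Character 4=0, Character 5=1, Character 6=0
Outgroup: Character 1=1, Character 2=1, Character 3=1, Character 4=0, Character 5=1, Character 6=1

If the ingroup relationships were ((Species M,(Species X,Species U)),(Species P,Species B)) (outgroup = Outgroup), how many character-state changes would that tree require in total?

9

Map each character onto ((Species M,(Species X,Species U)),(Species P,Species B)) (rooted by Outgroup) and count the minimum state changes it requires (Fitch parsimony):
Character 1: 2; Character 2: 2; Character 3: 1; Character 4: 1; Character 5: 2; Character 6: 1.
Total tree length = 9.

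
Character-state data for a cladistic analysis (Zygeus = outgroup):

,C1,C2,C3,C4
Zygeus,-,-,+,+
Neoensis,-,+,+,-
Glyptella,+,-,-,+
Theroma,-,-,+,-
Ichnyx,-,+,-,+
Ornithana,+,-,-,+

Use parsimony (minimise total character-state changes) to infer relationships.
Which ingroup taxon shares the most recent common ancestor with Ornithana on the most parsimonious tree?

Glyptella

Character polarity is set by the outgroup: the derived state is whichever differs from the outgroup's state, so for C3, C4 the derived state is '-', and for the remaining characters it is '+'.
C1 (derived state '+') is shared by Glyptella and Ornithana — a synapomorphy uniting that clade.
C2 (state '+') occurs in Ichnyx and Neoensis but conflicts with the nesting implied by the other characters — most parsimoniously interpreted as homoplasy.
C3 (derived state '-') is shared by Glyptella, Ichnyx, and Ornithana — a synapomorphy uniting that clade.
C4: derived state '-' in Neoensis and Theroma only — synapomorphy for {Neoensis, Theroma}.
Most parsimonious ingroup topology: ((Neoensis,Theroma),((Glyptella,Ornithana),Ichnyx)).
Ornithana and Glyptella form a cherry on this tree, so they are sister taxa.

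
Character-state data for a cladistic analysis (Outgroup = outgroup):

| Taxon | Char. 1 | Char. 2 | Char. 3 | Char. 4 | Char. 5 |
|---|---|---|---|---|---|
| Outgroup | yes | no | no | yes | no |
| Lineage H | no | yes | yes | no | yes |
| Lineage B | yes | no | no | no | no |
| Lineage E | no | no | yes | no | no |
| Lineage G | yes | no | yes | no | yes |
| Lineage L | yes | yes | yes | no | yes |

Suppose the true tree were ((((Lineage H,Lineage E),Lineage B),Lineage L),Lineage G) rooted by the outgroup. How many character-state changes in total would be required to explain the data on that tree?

Map each character onto ((((Lineage H,Lineage E),Lineage B),Lineage L),Lineage G) (rooted by Outgroup) and count the minimum state changes it requires (Fitch parsimony):
Char. 1: 1; Char. 2: 2; Char. 3: 2; Char. 4: 1; Char. 5: 3.
Total tree length = 9.

9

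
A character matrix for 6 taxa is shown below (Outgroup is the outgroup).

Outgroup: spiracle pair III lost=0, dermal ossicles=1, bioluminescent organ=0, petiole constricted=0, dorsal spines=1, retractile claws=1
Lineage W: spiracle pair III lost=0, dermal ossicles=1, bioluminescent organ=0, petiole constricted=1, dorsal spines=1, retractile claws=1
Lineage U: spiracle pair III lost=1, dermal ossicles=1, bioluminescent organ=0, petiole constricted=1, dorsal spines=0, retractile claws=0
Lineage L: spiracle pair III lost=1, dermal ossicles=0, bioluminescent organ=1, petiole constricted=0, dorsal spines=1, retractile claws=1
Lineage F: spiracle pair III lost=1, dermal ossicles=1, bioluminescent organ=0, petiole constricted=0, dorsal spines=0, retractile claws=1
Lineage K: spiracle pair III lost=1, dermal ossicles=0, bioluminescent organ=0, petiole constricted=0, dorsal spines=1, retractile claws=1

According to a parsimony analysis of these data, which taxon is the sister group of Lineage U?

Lineage F

Character polarity is set by the outgroup: the derived state is whichever differs from the outgroup's state, so for dermal ossicles, dorsal spines, retractile claws the derived state is '0', and for the remaining characters it is '1'.
spiracle pair III lost: derived state '1' in Lineage F, Lineage K, Lineage L, and Lineage U only — synapomorphy for {Lineage F, Lineage K, Lineage L, Lineage U}.
dermal ossicles (derived state '0') is shared by Lineage K and Lineage L — a synapomorphy uniting that clade.
bioluminescent organ (derived state '1') is unique to Lineage L (autapomorphy; uninformative for grouping).
petiole constricted groups Lineage U and Lineage W, which is incompatible with the clades supported by the remaining characters; treating it as convergent (homoplasy) costs fewer steps than any alternative tree.
Only Lineage F and Lineage U show the derived state '0' for dorsal spines, supporting them as a clade.
retractile claws: derived state '0' in Lineage U only — an autapomorphy, so it tells us nothing about relationships among taxa.
Most parsimonious ingroup topology: (Lineage W,((Lineage U,Lineage F),(Lineage L,Lineage K))).
Lineage U and Lineage F form a cherry on this tree, so they are sister taxa.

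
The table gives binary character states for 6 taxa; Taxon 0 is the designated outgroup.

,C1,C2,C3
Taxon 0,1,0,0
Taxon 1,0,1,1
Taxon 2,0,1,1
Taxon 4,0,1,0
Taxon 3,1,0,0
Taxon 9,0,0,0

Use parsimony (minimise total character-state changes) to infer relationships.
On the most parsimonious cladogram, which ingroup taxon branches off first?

Taxon 3

Character polarity is set by the outgroup: the derived state is whichever differs from the outgroup's state, so for C1 the derived state is '0', and for the remaining characters it is '1'.
C1 (derived state '0') is shared by Taxon 1, Taxon 2, Taxon 4, and Taxon 9 — a synapomorphy uniting that clade.
C2 (derived state '1') is shared by Taxon 1, Taxon 2, and Taxon 4 — a synapomorphy uniting that clade.
C3 (derived state '1') is shared by Taxon 1 and Taxon 2 — a synapomorphy uniting that clade.
Most parsimonious ingroup topology: ((((Taxon 1,Taxon 2),Taxon 4),Taxon 9),Taxon 3).
Taxon 3 is sister to the clade containing all other ingroup taxa, so it is the earliest-diverging (most basal) ingroup lineage.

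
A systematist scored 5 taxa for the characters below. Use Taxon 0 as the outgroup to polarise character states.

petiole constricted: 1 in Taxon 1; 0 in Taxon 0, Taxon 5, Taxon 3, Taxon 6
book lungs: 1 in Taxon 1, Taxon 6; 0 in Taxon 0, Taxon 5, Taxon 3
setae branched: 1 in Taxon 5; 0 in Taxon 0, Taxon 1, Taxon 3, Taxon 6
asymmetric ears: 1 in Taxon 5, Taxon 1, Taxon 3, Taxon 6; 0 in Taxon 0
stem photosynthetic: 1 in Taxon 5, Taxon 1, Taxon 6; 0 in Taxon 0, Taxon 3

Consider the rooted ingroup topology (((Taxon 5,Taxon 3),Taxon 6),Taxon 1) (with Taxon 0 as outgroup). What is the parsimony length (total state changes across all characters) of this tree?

Map each character onto (((Taxon 5,Taxon 3),Taxon 6),Taxon 1) (rooted by Taxon 0) and count the minimum state changes it requires (Fitch parsimony):
petiole constricted: 1; book lungs: 2; setae branched: 1; asymmetric ears: 1; stem photosynthetic: 2.
Total tree length = 7.

7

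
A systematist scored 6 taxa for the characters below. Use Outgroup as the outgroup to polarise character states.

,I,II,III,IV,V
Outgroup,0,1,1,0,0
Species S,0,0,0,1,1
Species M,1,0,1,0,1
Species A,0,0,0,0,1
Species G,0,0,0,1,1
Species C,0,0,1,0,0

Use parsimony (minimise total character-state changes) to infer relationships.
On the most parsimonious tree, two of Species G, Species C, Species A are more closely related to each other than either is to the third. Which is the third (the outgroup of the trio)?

Character polarity is set by the outgroup: the derived state is whichever differs from the outgroup's state, so for II, III the derived state is '0', and for the remaining characters it is '1'.
I: derived state '1' in Species M only — an autapomorphy, so it tells us nothing about relationships among taxa.
II (derived state '0') is shared by all ingroup taxa — unites the whole ingroup.
III (derived state '0') is shared by Species A, Species G, and Species S — a synapomorphy uniting that clade.
IV (derived state '1') is shared by Species G and Species S — a synapomorphy uniting that clade.
V (derived state '1') is shared by Species A, Species G, Species M, and Species S — a synapomorphy uniting that clade.
Most parsimonious ingroup topology: ((((Species S,Species G),Species A),Species M),Species C).
Species A and Species G share a more recent common ancestor with each other than either does with Species C, so Species C is the least closely related of the three.

Species C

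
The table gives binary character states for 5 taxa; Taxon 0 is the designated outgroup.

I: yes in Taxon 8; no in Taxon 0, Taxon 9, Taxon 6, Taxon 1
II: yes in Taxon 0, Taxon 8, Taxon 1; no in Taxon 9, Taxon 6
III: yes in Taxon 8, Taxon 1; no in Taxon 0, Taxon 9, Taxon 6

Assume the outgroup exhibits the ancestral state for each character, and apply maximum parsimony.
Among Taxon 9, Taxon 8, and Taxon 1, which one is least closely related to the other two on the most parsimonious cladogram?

Character polarity is set by the outgroup: the derived state is whichever differs from the outgroup's state, so for II the derived state is 'no', and for the remaining characters it is 'yes'.
I: derived state 'yes' in Taxon 8 only — an autapomorphy, so it tells us nothing about relationships among taxa.
II (derived state 'no') is shared by Taxon 6 and Taxon 9 — a synapomorphy uniting that clade.
Only Taxon 1 and Taxon 8 show the derived state 'yes' for III, supporting them as a clade.
Most parsimonious ingroup topology: ((Taxon 8,Taxon 1),(Taxon 9,Taxon 6)).
Taxon 8 and Taxon 1 share a more recent common ancestor with each other than either does with Taxon 9, so Taxon 9 is the least closely related of the three.

Taxon 9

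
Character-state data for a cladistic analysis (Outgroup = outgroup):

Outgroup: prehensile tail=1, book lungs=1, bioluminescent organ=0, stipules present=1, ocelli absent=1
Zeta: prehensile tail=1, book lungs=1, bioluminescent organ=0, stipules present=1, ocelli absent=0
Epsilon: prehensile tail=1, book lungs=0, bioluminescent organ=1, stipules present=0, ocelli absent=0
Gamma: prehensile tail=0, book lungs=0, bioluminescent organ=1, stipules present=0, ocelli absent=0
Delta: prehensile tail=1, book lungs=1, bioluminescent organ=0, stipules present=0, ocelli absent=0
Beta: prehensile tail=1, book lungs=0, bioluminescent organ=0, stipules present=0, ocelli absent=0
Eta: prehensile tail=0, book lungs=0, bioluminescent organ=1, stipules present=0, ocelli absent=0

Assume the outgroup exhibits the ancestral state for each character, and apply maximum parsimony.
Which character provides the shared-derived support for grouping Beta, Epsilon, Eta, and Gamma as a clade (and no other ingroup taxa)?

Character polarity is set by the outgroup: the derived state is whichever differs from the outgroup's state, so for prehensile tail, book lungs, stipules present, ocelli absent the derived state is '0', and for the remaining characters it is '1'.
prehensile tail (derived state '0') is shared by Eta and Gamma — a synapomorphy uniting that clade.
book lungs (derived state '0') is shared by Beta, Epsilon, Eta, and Gamma — a synapomorphy uniting that clade.
bioluminescent organ (derived state '1') is shared by Epsilon, Eta, and Gamma — a synapomorphy uniting that clade.
stipules present (derived state '0') is shared by Beta, Delta, Epsilon, Eta, and Gamma — a synapomorphy uniting that clade.
All ingroup taxa share the derived state '0' for ocelli absent; it defines the ingroup but does not resolve relationships within it.
Most parsimonious ingroup topology: (Zeta,(((Epsilon,(Gamma,Eta)),Beta),Delta)).
The clade {Beta, Epsilon, Eta, Gamma} is supported by book lungs: its derived state '0' occurs in exactly those taxa and in no other taxon (including the outgroup).

book lungs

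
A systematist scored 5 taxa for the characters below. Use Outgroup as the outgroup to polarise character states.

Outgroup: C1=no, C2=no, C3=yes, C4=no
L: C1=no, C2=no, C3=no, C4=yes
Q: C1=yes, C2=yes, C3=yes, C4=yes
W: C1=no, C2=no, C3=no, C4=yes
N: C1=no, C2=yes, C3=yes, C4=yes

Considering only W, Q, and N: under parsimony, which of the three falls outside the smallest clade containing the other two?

Character polarity is set by the outgroup: the derived state is whichever differs from the outgroup's state, so for C3 the derived state is 'no', and for the remaining characters it is 'yes'.
C1 (derived state 'yes') is unique to Q (autapomorphy; uninformative for grouping).
C2 (derived state 'yes') is shared by N and Q — a synapomorphy uniting that clade.
C3: derived state 'no' in L and W only — synapomorphy for {L, W}.
C4 (derived state 'yes') is shared by all ingroup taxa — unites the whole ingroup.
Most parsimonious ingroup topology: ((L,W),(Q,N)).
N and Q share a more recent common ancestor with each other than either does with W, so W is the least closely related of the three.

W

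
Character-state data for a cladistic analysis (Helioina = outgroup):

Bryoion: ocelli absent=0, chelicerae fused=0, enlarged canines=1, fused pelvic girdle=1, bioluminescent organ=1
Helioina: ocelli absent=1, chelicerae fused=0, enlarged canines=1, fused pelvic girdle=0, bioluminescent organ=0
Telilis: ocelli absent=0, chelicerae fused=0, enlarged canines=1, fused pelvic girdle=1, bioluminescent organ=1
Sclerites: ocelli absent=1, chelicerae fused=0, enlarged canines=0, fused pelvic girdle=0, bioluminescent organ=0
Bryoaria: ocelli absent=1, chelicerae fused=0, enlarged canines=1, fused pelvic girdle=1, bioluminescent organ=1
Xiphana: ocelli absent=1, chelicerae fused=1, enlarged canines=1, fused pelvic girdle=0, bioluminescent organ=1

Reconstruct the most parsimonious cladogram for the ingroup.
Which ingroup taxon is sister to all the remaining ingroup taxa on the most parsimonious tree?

Character polarity is set by the outgroup: the derived state is whichever differs from the outgroup's state, so for ocelli absent, enlarged canines the derived state is '0', and for the remaining characters it is '1'.
Only Bryoion and Telilis show the derived state '0' for ocelli absent, supporting them as a clade.
chelicerae fused (derived state '1') is unique to Xiphana (autapomorphy; uninformative for grouping).
enlarged canines: derived state '0' in Sclerites only — an autapomorphy, so it tells us nothing about relationships among taxa.
fused pelvic girdle (derived state '1') is shared by Bryoaria, Bryoion, and Telilis — a synapomorphy uniting that clade.
bioluminescent organ (derived state '1') is shared by Bryoaria, Bryoion, Telilis, and Xiphana — a synapomorphy uniting that clade.
Most parsimonious ingroup topology: (((Bryoaria,(Bryoion,Telilis)),Xiphana),Sclerites).
Sclerites is sister to the clade containing all other ingroup taxa, so it is the earliest-diverging (most basal) ingroup lineage.

Sclerites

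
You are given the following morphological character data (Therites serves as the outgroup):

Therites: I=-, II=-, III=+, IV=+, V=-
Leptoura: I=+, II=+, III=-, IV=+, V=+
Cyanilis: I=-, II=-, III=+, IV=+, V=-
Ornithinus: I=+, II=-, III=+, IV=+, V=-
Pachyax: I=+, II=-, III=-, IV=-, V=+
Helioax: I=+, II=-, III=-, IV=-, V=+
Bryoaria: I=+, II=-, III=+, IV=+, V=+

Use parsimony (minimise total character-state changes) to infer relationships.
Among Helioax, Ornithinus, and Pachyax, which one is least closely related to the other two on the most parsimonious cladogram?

Character polarity is set by the outgroup: the derived state is whichever differs from the outgroup's state, so for III, IV the derived state is '-', and for the remaining characters it is '+'.
I: derived state '+' in Bryoaria, Helioax, Leptoura, Ornithinus, and Pachyax only — synapomorphy for {Bryoaria, Helioax, Leptoura, Ornithinus, Pachyax}.
II: derived state '+' in Leptoura only — an autapomorphy, so it tells us nothing about relationships among taxa.
Only Helioax, Leptoura, and Pachyax show the derived state '-' for III, supporting them as a clade.
Only Helioax and Pachyax show the derived state '-' for IV, supporting them as a clade.
V: derived state '+' in Bryoaria, Helioax, Leptoura, and Pachyax only — synapomorphy for {Bryoaria, Helioax, Leptoura, Pachyax}.
Most parsimonious ingroup topology: ((((Leptoura,(Pachyax,Helioax)),Bryoaria),Ornithinus),Cyanilis).
Helioax and Pachyax share a more recent common ancestor with each other than either does with Ornithinus, so Ornithinus is the least closely related of the three.

Ornithinus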